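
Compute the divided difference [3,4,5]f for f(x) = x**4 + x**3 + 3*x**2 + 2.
112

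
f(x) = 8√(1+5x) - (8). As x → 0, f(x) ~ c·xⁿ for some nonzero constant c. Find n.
1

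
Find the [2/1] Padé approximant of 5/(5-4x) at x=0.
1/(1 - 4*x/5)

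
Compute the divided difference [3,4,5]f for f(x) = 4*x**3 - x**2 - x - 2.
47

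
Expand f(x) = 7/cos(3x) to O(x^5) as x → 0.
7 + 63*x**2/2 + 945*x**4/8 + O(x**5)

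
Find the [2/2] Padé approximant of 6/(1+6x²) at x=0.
6/(6*x**2 + 1)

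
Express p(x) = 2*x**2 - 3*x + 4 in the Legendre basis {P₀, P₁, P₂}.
(14/3)P₀ + (-3)P₁ + (4/3)P₂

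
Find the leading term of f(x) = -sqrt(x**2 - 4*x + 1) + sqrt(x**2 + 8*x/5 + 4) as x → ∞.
14/5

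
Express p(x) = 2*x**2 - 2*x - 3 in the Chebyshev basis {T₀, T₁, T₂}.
(-2)T₀ + (-2)T₁ + T₂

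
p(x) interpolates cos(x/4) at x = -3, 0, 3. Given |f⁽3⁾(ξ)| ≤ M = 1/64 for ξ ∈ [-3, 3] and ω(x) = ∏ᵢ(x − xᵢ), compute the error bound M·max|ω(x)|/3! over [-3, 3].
sqrt(3)/64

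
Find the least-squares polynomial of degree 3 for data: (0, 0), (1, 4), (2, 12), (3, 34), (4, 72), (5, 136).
4/63 + (586/189)x + (-5/9)x² + (29/27)x³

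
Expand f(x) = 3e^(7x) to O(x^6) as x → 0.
3 + 21*x + 147*x**2/2 + 343*x**3/2 + 2401*x**4/8 + 16807*x**5/40 + O(x**6)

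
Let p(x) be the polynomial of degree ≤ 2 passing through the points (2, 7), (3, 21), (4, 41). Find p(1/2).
-11/4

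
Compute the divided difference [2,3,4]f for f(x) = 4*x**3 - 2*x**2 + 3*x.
34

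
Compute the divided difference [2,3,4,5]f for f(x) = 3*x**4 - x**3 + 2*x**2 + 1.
41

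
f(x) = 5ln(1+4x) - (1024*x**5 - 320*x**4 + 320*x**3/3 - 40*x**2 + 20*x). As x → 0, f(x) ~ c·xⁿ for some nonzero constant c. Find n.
6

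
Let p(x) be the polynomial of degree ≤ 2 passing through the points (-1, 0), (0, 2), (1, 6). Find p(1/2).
15/4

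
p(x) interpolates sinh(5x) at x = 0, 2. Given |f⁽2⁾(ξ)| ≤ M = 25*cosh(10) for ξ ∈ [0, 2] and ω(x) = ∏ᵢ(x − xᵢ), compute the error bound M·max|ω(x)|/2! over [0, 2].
25*cosh(10)/2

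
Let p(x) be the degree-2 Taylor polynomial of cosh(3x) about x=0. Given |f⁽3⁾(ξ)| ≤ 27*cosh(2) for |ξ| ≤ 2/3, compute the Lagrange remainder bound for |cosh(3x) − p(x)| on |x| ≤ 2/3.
4*cosh(2)/3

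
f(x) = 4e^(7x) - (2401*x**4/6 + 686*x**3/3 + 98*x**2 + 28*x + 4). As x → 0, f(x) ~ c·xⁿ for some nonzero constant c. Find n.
5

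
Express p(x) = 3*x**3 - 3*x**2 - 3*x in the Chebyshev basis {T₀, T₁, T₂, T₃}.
(-3/2)T₀ + (-3/4)T₁ + (-3/2)T₂ + (3/4)T₃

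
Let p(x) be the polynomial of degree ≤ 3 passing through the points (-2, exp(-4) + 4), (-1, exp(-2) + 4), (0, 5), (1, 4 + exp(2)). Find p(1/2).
(-5*exp(2) + 1 + (5*exp(2) + 79)*exp(4))*exp(-4)/16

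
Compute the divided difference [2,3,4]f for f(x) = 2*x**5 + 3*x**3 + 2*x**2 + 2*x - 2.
599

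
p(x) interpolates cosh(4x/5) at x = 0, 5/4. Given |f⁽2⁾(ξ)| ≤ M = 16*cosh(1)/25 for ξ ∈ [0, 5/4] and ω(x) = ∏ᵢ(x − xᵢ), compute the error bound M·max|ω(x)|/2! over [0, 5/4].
cosh(1)/8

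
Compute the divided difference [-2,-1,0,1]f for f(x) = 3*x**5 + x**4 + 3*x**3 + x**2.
16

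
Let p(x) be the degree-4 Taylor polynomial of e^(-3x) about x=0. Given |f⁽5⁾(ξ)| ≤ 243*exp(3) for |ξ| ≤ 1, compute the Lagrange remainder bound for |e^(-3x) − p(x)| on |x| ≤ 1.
81*exp(3)/40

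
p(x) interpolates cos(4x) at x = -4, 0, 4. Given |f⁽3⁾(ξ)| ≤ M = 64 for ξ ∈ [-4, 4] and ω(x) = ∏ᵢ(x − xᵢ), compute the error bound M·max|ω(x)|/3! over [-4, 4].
4096*sqrt(3)/27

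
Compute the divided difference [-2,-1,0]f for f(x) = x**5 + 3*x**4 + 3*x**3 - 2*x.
-3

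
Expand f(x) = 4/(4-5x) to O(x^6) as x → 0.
1 + 5*x/4 + 25*x**2/16 + 125*x**3/64 + 625*x**4/256 + 3125*x**5/1024 + O(x**6)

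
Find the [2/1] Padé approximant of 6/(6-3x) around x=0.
1/(1 - x/2)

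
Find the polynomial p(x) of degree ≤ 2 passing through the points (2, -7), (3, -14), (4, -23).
-x**2 - 2*x + 1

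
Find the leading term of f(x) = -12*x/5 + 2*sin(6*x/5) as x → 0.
-72*x**3/125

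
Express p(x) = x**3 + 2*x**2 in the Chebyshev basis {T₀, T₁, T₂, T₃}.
T₀ + (3/4)T₁ + T₂ + (1/4)T₃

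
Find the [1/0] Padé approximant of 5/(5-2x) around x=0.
2*x/5 + 1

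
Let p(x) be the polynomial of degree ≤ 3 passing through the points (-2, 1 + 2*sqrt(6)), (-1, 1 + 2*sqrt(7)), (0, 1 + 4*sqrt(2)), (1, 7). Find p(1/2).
-5*sqrt(7)/8 + sqrt(6)/8 + 23/8 + 15*sqrt(2)/4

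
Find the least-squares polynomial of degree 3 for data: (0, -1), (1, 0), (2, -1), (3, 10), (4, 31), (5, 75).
-53/63 + (101/54)x + (-719/252)x² + (119/108)x³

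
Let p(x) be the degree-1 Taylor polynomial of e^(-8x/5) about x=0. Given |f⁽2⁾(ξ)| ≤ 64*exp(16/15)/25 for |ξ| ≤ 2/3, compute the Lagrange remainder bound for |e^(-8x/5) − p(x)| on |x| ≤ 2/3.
128*exp(16/15)/225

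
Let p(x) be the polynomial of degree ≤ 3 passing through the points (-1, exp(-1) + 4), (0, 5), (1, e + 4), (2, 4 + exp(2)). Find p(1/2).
(-1 + e*(-exp(2) + 9*e + 73))*exp(-1)/16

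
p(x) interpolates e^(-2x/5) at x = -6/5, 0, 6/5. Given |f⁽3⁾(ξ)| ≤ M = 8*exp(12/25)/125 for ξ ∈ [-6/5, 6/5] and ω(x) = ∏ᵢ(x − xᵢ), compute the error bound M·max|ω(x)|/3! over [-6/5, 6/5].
64*sqrt(3)*exp(12/25)/15625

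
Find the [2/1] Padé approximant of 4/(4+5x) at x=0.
1/(5*x/4 + 1)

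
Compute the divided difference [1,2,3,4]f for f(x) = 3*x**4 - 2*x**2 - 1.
30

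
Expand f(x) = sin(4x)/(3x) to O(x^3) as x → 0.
4/3 - 32*x**2/9 + O(x**3)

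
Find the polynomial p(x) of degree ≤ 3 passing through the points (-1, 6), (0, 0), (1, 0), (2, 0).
-x**3 + 3*x**2 - 2*x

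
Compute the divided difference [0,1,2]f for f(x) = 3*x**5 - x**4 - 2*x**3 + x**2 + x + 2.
33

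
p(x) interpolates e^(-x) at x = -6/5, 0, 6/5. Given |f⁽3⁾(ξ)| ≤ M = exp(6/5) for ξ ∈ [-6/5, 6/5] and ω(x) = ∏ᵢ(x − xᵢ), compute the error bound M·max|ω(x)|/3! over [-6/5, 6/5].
8*sqrt(3)*exp(6/5)/125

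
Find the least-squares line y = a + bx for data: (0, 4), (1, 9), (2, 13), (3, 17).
a = 43/10, b = 43/10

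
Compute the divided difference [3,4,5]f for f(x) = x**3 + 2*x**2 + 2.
14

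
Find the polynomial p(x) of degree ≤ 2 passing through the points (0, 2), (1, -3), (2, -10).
-x**2 - 4*x + 2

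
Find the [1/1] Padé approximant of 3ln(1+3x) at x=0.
9*x/(3*x/2 + 1)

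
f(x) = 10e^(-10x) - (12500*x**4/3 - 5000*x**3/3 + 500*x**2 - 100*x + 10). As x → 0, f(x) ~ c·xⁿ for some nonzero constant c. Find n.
5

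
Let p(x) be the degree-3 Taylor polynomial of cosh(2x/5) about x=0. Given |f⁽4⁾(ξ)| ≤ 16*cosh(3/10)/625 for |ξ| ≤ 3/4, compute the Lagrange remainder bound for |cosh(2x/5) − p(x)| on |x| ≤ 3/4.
27*cosh(3/10)/80000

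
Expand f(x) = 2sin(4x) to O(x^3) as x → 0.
8*x + O(x**3)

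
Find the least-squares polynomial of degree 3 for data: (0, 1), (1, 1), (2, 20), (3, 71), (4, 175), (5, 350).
7/9 + (-242/189)x + (-185/252)x² + (323/108)x³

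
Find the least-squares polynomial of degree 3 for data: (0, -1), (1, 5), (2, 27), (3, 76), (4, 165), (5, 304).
-62/63 + (358/189)x + (541/252)x² + (209/108)x³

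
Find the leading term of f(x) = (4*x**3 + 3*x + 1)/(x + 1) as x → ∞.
4*x**2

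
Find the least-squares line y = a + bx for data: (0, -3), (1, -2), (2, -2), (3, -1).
a = -29/10, b = 3/5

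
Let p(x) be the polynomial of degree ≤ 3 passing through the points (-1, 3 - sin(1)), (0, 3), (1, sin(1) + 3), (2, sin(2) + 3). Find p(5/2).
-15*sin(1)/8 + 35*sin(2)/16 + 3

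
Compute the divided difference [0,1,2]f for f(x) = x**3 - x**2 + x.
2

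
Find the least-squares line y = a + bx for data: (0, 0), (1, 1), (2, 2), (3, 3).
a = 0, b = 1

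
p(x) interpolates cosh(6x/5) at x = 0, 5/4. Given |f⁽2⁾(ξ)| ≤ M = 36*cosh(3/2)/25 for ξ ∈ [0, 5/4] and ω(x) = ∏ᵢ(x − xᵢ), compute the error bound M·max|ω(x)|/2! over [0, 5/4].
9*cosh(3/2)/32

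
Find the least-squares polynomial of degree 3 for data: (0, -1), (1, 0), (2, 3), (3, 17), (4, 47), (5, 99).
-55/63 + (337/378)x + (-379/252)x² + (115/108)x³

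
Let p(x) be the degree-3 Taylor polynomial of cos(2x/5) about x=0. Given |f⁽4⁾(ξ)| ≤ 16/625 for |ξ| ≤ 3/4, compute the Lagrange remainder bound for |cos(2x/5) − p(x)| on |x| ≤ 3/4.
27/80000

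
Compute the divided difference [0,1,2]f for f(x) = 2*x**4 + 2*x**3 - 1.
20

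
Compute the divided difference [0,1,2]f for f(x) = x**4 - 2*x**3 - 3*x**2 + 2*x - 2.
-2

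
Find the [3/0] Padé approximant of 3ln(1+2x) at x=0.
2*x*(4*x**2 - 3*x + 3)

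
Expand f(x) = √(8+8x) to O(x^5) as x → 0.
2*sqrt(2) + sqrt(2)*x - sqrt(2)*x**2/4 + sqrt(2)*x**3/8 - 5*sqrt(2)*x**4/64 + O(x**5)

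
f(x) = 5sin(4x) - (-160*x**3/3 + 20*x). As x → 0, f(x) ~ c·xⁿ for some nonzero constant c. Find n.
5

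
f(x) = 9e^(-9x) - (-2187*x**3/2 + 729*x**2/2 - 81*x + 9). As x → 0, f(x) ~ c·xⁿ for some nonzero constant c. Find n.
4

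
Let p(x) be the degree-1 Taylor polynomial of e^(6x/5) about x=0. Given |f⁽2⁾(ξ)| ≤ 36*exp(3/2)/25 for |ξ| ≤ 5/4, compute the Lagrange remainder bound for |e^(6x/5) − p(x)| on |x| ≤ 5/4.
9*exp(3/2)/8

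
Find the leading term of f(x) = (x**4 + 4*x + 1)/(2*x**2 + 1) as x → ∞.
x**2/2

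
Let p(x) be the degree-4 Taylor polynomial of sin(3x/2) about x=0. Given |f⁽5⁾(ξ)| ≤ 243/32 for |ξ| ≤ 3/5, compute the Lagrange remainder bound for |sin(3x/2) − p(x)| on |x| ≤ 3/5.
19683/4000000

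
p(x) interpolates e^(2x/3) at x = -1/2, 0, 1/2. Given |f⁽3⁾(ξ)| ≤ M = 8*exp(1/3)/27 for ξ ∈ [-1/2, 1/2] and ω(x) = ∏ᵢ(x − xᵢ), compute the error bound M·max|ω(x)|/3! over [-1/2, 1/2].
sqrt(3)*exp(1/3)/729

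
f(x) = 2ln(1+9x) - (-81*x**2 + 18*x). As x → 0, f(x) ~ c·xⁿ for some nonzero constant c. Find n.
3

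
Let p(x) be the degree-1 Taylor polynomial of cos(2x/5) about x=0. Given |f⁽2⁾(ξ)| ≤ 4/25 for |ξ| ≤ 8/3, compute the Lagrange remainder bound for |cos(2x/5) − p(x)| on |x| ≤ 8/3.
128/225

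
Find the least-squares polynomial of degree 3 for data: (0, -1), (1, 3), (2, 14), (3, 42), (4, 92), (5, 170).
-5/6 + (281/252)x + (89/84)x² + (10/9)x³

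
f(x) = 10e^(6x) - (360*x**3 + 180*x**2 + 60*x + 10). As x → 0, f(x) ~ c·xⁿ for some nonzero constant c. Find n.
4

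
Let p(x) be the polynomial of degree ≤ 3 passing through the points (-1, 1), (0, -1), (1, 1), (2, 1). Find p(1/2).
-1/8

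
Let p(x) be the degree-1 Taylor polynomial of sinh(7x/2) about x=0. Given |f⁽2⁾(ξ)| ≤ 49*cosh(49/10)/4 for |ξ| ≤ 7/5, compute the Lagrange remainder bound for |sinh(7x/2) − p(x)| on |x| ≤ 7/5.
2401*cosh(49/10)/200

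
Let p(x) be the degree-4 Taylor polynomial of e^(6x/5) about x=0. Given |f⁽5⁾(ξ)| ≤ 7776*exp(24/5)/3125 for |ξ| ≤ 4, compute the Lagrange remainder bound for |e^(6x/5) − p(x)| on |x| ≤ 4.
331776*exp(24/5)/15625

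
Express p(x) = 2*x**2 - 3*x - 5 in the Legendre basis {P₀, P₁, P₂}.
(-13/3)P₀ + (-3)P₁ + (4/3)P₂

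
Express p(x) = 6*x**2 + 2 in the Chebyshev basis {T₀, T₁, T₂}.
(5)T₀ + (3)T₂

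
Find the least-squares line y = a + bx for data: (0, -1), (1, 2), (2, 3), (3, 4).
a = -2/5, b = 8/5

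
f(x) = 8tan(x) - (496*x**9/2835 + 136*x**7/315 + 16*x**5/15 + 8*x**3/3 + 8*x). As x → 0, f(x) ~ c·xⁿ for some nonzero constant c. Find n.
11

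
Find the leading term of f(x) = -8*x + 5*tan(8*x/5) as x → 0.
512*x**3/75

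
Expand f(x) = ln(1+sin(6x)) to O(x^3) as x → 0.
6*x - 18*x**2 + O(x**3)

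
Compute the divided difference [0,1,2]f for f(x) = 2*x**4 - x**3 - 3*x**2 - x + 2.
8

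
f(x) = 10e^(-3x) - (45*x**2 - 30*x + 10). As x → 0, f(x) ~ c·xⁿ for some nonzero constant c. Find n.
3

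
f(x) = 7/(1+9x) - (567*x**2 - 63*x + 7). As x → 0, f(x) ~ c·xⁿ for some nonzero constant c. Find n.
3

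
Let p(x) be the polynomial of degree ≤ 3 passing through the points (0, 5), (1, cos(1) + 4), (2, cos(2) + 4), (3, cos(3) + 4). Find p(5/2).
15*cos(2)/16 + 5*cos(3)/16 - 5*cos(1)/16 + 65/16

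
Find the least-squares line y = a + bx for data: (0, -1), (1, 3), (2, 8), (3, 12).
a = -11/10, b = 22/5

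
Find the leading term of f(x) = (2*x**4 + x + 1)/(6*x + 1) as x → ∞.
x**3/3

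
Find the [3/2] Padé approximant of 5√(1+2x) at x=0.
(5*x**3/4 + 45*x**2/4 + 15*x + 5)/(3*x**2/4 + 2*x + 1)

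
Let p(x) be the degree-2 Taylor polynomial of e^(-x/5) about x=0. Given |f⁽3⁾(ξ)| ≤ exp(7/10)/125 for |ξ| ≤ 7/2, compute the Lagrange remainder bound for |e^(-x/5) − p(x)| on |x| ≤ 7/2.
343*exp(7/10)/6000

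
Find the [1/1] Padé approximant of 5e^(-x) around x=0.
(5 - 5*x/2)/(x/2 + 1)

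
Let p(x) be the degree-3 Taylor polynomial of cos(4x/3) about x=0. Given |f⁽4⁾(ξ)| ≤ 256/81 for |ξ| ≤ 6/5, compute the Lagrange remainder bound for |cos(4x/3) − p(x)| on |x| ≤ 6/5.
512/1875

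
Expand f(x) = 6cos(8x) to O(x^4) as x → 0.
6 - 192*x**2 + O(x**4)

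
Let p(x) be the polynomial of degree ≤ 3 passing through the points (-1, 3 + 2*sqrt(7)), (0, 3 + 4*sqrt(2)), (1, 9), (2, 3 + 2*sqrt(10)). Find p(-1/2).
sqrt(10)/8 + 9/8 + 5*sqrt(7)/8 + 15*sqrt(2)/4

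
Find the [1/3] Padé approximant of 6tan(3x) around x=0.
18*x/(1 - 3*x**2)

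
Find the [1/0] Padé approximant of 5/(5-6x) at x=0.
6*x/5 + 1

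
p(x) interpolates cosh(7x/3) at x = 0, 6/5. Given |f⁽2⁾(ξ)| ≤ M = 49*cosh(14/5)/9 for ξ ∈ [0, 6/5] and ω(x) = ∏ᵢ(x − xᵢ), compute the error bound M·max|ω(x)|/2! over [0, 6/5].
49*cosh(14/5)/50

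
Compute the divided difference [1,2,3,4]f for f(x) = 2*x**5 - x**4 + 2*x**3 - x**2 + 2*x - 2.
122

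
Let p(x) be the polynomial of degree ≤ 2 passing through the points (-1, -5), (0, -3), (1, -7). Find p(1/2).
-17/4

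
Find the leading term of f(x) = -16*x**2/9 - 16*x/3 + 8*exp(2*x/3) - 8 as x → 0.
32*x**3/81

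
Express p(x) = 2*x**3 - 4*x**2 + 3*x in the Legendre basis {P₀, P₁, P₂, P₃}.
(-4/3)P₀ + (21/5)P₁ + (-8/3)P₂ + (4/5)P₃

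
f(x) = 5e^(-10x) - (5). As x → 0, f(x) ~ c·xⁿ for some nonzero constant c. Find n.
1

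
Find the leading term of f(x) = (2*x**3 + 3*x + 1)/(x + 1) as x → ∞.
2*x**2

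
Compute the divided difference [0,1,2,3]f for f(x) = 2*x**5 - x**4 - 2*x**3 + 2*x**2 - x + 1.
42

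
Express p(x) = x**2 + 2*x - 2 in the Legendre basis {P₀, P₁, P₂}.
(-5/3)P₀ + (2)P₁ + (2/3)P₂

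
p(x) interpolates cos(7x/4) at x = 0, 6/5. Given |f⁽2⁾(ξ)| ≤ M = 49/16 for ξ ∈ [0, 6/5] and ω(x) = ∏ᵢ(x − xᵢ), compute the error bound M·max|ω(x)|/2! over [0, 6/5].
441/800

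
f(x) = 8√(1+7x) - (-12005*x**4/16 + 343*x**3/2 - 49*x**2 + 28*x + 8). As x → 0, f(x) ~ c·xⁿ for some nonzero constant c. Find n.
5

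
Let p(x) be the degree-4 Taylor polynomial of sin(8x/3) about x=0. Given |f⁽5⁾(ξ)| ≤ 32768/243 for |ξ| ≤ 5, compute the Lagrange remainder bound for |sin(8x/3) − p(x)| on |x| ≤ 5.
2560000/729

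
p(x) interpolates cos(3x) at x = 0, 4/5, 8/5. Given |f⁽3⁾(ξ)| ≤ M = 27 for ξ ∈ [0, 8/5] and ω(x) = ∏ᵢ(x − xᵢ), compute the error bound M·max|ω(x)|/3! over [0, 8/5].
64*sqrt(3)/125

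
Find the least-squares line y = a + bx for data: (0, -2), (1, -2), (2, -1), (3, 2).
a = -27/10, b = 13/10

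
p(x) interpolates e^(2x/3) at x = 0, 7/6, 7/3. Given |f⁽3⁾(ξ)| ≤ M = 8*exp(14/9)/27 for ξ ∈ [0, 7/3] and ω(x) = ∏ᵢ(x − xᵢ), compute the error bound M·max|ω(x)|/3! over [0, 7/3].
343*sqrt(3)*exp(14/9)/19683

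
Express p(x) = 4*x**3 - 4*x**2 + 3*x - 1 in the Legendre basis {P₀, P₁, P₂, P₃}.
(-7/3)P₀ + (27/5)P₁ + (-8/3)P₂ + (8/5)P₃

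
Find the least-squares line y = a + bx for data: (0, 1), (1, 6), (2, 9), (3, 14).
a = 6/5, b = 21/5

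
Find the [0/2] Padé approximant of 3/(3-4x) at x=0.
1/(1 - 4*x/3)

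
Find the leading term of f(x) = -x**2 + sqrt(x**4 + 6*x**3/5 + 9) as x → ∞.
3*x/5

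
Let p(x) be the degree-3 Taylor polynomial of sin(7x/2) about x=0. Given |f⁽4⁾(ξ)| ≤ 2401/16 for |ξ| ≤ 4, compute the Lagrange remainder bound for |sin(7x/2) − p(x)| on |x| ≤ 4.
4802/3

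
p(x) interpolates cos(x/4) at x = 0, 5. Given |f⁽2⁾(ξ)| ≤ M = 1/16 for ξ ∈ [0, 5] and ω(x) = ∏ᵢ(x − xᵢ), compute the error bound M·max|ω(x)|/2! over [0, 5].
25/128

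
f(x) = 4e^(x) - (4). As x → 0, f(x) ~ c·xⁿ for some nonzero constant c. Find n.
1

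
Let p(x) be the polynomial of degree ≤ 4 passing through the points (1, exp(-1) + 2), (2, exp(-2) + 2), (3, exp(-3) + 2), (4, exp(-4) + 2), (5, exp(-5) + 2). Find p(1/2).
(-420*exp(3) - 180*e + 35 + 378*exp(2) + 315*exp(4) + 256*exp(5))*exp(-5)/128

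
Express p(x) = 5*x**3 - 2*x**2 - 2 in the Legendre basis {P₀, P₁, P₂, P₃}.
(-8/3)P₀ + (3)P₁ + (-4/3)P₂ + (2)P₃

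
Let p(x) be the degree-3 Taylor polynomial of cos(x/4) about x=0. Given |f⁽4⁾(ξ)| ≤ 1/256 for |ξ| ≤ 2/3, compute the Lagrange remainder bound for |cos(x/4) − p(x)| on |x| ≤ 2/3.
1/31104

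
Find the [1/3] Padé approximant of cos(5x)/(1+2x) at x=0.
(1 - 125*x/24)/(-1925*x**3/48 + 25*x**2/12 - 77*x/24 + 1)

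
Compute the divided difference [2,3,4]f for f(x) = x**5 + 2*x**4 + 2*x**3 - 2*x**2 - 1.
411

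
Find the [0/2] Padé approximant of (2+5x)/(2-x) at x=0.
1/(15*x**2/2 - 3*x + 1)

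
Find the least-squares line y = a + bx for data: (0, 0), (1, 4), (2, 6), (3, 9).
a = 2/5, b = 29/10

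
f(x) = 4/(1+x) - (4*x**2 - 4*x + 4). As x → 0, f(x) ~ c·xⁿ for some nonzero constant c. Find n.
3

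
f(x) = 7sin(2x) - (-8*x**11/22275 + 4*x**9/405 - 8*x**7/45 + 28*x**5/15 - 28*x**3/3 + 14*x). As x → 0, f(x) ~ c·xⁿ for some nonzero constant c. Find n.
13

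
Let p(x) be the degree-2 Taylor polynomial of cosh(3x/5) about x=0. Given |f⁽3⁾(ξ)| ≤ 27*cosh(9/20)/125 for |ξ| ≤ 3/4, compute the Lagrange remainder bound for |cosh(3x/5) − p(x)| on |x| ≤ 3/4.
243*cosh(9/20)/16000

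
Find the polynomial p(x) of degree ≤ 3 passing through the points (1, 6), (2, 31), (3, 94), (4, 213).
3*x**3 + x**2 + x + 1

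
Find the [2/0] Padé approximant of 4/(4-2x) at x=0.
x**2/4 + x/2 + 1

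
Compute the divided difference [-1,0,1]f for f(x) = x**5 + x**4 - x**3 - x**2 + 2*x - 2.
0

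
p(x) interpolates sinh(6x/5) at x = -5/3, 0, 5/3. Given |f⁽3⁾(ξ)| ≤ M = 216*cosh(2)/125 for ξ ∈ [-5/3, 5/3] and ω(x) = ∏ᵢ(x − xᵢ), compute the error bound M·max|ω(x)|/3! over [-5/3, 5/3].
8*sqrt(3)*cosh(2)/27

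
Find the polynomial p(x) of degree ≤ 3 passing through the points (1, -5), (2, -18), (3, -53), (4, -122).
-2*x**3 + x**2 - 2*x - 2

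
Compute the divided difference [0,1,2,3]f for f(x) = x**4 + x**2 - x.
6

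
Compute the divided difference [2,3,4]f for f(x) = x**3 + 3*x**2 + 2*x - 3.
12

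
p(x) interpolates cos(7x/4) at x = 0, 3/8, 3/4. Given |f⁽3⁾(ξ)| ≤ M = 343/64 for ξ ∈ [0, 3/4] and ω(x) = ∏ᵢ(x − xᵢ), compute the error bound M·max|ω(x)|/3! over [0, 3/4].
343*sqrt(3)/32768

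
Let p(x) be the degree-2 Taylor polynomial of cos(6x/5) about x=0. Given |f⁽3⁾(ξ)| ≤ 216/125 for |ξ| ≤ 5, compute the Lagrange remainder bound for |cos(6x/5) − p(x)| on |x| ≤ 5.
36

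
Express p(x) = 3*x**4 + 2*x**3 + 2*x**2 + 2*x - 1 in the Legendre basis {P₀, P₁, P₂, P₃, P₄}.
(4/15)P₀ + (16/5)P₁ + (64/21)P₂ + (4/5)P₃ + (24/35)P₄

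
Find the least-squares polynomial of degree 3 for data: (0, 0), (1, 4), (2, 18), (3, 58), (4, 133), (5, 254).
3/14 + (61/84)x + (3/7)x² + (23/12)x³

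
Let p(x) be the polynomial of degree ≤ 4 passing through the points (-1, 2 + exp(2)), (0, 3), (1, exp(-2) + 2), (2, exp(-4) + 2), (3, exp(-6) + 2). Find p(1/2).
(-20*exp(2) + 3 + 90*exp(4) + (316 - 5*exp(2))*exp(6))*exp(-6)/128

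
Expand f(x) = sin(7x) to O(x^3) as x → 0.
7*x + O(x**3)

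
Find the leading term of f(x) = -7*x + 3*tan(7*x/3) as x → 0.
343*x**3/27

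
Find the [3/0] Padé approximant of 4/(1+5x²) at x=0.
4 - 20*x**2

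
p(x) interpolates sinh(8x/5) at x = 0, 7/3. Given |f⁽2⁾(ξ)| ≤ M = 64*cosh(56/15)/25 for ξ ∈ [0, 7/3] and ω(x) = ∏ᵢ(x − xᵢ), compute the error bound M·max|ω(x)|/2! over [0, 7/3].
392*cosh(56/15)/225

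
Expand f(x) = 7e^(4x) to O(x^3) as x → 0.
7 + 28*x + 56*x**2 + O(x**3)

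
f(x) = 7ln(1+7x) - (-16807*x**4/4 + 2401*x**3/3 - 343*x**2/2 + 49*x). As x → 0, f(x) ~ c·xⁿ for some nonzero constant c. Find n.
5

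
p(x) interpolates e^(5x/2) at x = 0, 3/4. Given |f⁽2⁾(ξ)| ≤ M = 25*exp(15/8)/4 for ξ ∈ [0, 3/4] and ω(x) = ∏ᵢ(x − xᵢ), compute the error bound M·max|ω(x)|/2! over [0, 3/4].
225*exp(15/8)/512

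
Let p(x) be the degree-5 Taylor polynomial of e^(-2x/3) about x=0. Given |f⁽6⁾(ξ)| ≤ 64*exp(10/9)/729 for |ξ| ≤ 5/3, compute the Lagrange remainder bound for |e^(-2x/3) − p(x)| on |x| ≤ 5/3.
12500*exp(10/9)/4782969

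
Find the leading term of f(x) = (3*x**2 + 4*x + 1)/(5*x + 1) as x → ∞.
3*x/5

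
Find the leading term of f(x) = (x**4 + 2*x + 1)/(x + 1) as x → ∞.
x**3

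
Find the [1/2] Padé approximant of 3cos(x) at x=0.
3/(x**2/2 + 1)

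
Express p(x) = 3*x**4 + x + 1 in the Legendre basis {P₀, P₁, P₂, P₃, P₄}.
(8/5)P₀ + P₁ + (12/7)P₂ + (24/35)P₄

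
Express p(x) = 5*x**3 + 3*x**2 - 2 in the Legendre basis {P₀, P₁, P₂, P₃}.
-P₀ + (3)P₁ + (2)P₂ + (2)P₃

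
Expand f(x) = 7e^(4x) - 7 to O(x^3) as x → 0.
28*x + 56*x**2 + O(x**3)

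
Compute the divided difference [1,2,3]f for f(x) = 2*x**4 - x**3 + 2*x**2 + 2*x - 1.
46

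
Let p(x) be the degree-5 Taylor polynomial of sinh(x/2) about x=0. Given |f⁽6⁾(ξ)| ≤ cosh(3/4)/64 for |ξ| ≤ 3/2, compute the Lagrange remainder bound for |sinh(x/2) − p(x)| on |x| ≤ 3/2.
81*cosh(3/4)/327680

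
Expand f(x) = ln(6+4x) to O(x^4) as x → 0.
log(6) + 2*x/3 - 2*x**2/9 + 8*x**3/81 + O(x**4)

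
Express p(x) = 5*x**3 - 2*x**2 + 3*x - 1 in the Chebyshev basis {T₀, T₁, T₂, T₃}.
(-2)T₀ + (27/4)T₁ - T₂ + (5/4)T₃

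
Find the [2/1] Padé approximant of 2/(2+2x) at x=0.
1/(x + 1)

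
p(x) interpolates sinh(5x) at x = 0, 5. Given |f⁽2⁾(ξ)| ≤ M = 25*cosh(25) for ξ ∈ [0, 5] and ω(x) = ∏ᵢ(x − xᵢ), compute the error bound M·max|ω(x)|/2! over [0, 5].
625*cosh(25)/8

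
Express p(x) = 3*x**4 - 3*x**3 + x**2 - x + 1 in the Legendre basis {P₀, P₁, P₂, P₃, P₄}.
(29/15)P₀ + (-14/5)P₁ + (50/21)P₂ + (-6/5)P₃ + (24/35)P₄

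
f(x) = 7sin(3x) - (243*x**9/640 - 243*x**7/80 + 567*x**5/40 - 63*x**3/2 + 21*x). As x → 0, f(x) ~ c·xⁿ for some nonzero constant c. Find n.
11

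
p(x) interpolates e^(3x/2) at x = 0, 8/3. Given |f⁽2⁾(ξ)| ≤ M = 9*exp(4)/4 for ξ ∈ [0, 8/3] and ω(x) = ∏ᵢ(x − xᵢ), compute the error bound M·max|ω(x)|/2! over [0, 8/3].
2*exp(4)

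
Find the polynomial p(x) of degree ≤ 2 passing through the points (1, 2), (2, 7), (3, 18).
3*x**2 - 4*x + 3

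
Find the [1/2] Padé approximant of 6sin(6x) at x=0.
36*x/(6*x**2 + 1)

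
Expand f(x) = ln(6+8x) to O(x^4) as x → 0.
log(6) + 4*x/3 - 8*x**2/9 + 64*x**3/81 + O(x**4)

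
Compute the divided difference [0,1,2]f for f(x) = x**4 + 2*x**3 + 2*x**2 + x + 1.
15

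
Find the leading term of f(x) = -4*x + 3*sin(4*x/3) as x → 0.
-32*x**3/27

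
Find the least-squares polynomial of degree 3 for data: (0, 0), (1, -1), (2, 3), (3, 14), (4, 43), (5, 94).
-17/126 + (257/756)x + (-445/252)x² + (59/54)x³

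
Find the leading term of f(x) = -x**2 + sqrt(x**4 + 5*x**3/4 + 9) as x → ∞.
5*x/8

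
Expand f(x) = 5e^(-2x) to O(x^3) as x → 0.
5 - 10*x + 10*x**2 + O(x**3)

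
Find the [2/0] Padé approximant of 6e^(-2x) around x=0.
12*x**2 - 12*x + 6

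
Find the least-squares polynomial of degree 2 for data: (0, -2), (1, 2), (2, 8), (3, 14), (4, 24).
-66/35 + (104/35)x + (6/7)x²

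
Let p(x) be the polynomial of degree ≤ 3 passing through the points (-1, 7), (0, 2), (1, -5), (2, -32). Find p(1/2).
-1/8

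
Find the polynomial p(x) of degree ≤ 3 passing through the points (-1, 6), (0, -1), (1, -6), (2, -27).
-3*x**3 + x**2 - 3*x - 1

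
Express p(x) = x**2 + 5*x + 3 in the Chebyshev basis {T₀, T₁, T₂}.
(7/2)T₀ + (5)T₁ + (1/2)T₂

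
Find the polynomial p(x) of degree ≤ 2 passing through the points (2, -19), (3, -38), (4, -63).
-3*x**2 - 4*x + 1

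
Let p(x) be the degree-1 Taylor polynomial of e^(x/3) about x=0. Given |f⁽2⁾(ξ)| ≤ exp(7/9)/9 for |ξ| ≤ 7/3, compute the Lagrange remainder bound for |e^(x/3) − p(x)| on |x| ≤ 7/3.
49*exp(7/9)/162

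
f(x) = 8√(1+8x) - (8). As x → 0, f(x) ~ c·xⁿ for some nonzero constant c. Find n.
1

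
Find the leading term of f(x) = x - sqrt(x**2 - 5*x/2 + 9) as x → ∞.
5/4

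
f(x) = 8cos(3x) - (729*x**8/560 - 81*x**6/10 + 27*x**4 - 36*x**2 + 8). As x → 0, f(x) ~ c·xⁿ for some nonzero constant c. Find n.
10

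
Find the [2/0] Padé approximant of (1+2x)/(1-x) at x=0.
3*x**2 + 3*x + 1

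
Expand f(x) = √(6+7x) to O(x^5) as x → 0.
sqrt(6) + 7*sqrt(6)*x/12 - 49*sqrt(6)*x**2/288 + 343*sqrt(6)*x**3/3456 - 12005*sqrt(6)*x**4/165888 + O(x**5)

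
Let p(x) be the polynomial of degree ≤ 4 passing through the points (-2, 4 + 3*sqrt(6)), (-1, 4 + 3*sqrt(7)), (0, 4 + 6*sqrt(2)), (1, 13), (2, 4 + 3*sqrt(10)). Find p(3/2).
-105*sqrt(2)/32 - 15*sqrt(6)/128 + 21*sqrt(7)/32 + 105*sqrt(10)/128 + 443/32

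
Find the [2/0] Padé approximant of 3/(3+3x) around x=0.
x**2 - x + 1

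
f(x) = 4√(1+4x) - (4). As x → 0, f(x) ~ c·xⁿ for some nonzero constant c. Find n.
1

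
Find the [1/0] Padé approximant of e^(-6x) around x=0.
1 - 6*x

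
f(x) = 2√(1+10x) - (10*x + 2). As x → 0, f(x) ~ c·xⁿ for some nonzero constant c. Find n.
2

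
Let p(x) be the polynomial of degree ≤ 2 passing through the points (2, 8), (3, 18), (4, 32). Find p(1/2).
1/2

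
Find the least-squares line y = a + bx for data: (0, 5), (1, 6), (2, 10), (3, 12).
a = 9/2, b = 5/2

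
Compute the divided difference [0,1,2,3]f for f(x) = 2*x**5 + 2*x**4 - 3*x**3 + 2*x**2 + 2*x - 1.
59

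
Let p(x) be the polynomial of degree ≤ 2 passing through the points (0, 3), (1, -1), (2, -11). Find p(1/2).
7/4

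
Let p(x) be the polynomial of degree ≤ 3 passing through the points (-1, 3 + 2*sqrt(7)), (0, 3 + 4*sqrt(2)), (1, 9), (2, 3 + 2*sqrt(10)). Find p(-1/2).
sqrt(10)/8 + 9/8 + 5*sqrt(7)/8 + 15*sqrt(2)/4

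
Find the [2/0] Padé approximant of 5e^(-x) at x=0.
5*x**2/2 - 5*x + 5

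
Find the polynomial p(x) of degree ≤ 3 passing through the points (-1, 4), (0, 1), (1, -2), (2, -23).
1 - 3*x**3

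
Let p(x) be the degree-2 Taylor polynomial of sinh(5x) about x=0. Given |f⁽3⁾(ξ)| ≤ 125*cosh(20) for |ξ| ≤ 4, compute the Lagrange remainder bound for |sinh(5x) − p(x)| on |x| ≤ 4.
4000*cosh(20)/3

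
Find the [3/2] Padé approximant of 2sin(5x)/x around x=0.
(10 - 175*x**2/6)/(5*x**2/4 + 1)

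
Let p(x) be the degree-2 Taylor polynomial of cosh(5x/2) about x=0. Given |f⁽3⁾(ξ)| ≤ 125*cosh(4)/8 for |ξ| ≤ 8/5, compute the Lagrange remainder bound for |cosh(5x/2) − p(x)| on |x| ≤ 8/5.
32*cosh(4)/3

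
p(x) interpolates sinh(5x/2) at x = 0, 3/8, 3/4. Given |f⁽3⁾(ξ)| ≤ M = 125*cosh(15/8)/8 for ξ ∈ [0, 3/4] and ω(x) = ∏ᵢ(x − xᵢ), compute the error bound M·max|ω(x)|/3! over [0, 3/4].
125*sqrt(3)*cosh(15/8)/4096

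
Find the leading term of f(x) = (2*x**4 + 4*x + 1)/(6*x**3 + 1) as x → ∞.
x/3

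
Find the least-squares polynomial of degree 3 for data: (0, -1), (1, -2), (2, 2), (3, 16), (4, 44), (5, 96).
-145/126 + (-347/756)x + (-62/63)x² + (107/108)x³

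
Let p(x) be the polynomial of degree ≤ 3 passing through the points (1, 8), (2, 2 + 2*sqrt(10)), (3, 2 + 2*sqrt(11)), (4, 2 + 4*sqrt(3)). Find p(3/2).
-5*sqrt(11)/8 + sqrt(3)/4 + 31/8 + 15*sqrt(10)/8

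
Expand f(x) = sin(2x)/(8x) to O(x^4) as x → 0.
1/4 - x**2/6 + O(x**4)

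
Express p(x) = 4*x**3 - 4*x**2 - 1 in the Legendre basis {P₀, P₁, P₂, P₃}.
(-7/3)P₀ + (12/5)P₁ + (-8/3)P₂ + (8/5)P₃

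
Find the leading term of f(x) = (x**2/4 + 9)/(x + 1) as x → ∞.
x/4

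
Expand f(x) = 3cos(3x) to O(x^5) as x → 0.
3 - 27*x**2/2 + 81*x**4/8 + O(x**5)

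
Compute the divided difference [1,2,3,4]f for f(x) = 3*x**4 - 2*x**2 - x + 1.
30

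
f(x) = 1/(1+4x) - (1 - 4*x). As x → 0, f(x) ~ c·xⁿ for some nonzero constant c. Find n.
2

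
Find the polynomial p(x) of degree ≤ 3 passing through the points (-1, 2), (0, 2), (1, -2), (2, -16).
-x**3 - 2*x**2 - x + 2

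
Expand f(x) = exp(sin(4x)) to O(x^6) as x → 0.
1 + 4*x + 8*x**2 - 32*x**4 - 1024*x**5/15 + O(x**6)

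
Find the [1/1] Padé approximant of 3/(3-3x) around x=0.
1/(1 - x)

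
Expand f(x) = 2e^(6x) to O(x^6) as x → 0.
2 + 12*x + 36*x**2 + 72*x**3 + 108*x**4 + 648*x**5/5 + O(x**6)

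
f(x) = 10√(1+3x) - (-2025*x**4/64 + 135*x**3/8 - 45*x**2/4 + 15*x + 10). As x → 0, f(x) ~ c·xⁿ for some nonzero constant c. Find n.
5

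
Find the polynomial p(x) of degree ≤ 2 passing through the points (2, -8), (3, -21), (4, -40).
-3*x**2 + 2*x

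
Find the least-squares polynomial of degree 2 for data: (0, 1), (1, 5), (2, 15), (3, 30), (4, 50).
31/35 + (121/70)x + (37/14)x²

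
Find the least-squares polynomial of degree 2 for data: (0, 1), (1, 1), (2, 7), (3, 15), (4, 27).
5/7 + (-29/35)x + (13/7)x²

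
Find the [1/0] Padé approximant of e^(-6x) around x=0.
1 - 6*x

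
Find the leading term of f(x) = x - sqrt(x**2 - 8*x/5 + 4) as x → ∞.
4/5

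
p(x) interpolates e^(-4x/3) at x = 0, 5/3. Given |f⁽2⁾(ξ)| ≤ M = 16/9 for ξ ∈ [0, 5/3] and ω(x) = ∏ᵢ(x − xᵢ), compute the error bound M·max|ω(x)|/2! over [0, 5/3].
50/81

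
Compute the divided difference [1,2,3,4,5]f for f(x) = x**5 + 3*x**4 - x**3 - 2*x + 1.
18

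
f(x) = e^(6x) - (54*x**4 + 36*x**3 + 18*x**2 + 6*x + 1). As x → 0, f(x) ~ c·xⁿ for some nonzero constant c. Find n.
5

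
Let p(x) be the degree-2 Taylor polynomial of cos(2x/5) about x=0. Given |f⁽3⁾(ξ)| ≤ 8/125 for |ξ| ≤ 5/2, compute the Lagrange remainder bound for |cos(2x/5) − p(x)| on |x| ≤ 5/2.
1/6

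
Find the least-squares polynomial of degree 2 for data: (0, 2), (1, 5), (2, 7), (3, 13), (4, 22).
87/35 + (8/35)x + (8/7)x²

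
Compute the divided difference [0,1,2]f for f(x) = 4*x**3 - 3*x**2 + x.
9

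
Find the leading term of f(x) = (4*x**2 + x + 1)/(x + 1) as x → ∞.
4*x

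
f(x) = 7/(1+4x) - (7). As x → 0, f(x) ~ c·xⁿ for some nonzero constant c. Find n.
1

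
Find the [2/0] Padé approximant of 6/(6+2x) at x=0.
x**2/9 - x/3 + 1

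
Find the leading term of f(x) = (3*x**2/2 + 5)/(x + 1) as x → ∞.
3*x/2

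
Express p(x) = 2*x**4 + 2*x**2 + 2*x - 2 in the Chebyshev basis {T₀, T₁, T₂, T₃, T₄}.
(-1/4)T₀ + (2)T₁ + (2)T₂ + (1/4)T₄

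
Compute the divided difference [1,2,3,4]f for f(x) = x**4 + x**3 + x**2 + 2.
11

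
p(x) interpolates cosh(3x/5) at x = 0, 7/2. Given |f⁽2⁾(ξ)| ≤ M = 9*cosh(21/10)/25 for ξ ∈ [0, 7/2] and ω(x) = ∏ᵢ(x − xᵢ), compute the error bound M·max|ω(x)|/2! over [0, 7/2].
441*cosh(21/10)/800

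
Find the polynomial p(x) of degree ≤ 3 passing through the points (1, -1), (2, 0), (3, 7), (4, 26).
x**3 - 3*x**2 + 3*x - 2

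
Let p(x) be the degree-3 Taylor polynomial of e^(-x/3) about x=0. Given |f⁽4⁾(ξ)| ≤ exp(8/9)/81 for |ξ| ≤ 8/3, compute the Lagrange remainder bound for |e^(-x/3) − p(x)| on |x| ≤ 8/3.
512*exp(8/9)/19683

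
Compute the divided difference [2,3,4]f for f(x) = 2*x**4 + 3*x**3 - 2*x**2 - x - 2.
135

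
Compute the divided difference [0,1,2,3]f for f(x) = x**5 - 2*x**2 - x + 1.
25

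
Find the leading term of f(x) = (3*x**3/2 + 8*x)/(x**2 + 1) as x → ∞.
3*x/2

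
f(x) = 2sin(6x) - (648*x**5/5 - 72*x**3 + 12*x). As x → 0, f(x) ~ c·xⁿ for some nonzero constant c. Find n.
7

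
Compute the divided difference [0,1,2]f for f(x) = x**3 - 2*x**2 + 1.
1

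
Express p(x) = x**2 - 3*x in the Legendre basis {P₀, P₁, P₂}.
(1/3)P₀ + (-3)P₁ + (2/3)P₂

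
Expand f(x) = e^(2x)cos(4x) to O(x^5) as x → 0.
1 + 2*x - 6*x**2 - 44*x**3/3 - 14*x**4/3 + O(x**5)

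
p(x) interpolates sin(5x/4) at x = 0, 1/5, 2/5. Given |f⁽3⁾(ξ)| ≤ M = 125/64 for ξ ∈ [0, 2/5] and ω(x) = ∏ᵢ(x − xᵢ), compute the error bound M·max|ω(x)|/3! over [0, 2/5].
sqrt(3)/1728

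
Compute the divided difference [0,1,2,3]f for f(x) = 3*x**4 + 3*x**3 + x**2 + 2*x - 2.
21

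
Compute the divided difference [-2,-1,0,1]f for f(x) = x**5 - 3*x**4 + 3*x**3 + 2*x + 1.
14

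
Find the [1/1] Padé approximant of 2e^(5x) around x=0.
(5*x + 2)/(1 - 5*x/2)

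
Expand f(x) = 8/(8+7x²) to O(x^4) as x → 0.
1 - 7*x**2/8 + O(x**4)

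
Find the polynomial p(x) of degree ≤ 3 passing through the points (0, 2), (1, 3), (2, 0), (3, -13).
-x**3 + x**2 + x + 2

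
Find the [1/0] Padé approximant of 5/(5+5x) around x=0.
1 - x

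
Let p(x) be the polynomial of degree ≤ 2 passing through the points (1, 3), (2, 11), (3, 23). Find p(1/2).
1/2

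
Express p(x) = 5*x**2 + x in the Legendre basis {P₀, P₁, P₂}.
(5/3)P₀ + P₁ + (10/3)P₂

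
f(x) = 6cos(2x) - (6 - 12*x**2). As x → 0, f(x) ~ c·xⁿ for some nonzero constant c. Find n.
4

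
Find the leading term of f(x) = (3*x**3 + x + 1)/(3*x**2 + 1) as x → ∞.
x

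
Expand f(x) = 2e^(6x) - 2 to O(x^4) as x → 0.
12*x + 36*x**2 + 72*x**3 + O(x**4)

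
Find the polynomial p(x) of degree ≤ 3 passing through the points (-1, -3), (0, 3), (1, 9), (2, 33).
3*x**3 + 3*x + 3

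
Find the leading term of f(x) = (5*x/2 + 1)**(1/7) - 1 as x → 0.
5*x/14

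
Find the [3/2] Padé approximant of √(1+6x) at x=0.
(27*x**3/4 + 81*x**2/4 + 9*x + 1)/(27*x**2/4 + 6*x + 1)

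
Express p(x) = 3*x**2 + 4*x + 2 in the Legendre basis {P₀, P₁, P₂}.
(3)P₀ + (4)P₁ + (2)P₂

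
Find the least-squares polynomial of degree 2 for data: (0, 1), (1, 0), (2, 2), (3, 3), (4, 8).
34/35 + (-101/70)x + (11/14)x²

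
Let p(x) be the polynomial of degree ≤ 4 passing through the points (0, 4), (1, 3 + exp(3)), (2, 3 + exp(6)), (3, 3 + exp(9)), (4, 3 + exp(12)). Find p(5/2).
-5*exp(12)/128 - 5*exp(3)/32 + 387/128 + 45*exp(6)/64 + 15*exp(9)/32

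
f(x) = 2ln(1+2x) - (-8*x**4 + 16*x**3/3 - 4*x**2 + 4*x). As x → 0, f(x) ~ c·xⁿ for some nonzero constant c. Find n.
5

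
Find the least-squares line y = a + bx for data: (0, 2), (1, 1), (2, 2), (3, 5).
a = 1, b = 1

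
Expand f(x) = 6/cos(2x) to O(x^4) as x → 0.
6 + 12*x**2 + O(x**4)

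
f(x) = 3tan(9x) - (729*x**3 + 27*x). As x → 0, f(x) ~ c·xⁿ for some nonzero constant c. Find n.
5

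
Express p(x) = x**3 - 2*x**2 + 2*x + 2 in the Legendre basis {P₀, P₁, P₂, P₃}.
(4/3)P₀ + (13/5)P₁ + (-4/3)P₂ + (2/5)P₃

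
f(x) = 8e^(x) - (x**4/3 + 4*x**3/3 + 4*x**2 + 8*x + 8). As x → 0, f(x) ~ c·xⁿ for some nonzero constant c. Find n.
5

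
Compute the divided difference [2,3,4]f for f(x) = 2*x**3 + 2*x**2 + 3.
20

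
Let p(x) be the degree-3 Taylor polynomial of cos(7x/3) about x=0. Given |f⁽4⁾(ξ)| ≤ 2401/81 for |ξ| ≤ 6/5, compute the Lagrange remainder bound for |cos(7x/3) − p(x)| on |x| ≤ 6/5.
4802/1875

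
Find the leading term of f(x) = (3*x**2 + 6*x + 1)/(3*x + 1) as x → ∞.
x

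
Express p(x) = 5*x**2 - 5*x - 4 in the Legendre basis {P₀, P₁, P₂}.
(-7/3)P₀ + (-5)P₁ + (10/3)P₂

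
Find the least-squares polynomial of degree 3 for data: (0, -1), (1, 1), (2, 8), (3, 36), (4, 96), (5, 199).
-101/126 + (1349/756)x + (-169/63)x² + (223/108)x³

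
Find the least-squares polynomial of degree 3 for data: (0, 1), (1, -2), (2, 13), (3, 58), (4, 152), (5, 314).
13/18 + (-403/108)x + (-17/18)x² + (307/108)x³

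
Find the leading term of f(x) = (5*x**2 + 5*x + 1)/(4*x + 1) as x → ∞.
5*x/4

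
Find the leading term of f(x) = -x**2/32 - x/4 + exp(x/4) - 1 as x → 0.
x**3/384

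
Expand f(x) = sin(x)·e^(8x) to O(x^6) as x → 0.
x + 8*x**2 + 191*x**3/6 + 84*x**4 + 19841*x**5/120 + O(x**6)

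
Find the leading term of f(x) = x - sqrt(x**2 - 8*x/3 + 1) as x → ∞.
4/3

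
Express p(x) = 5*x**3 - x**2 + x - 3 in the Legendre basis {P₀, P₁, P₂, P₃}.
(-10/3)P₀ + (4)P₁ + (-2/3)P₂ + (2)P₃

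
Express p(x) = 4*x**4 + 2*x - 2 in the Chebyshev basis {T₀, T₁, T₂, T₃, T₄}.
(-1/2)T₀ + (2)T₁ + (2)T₂ + (1/2)T₄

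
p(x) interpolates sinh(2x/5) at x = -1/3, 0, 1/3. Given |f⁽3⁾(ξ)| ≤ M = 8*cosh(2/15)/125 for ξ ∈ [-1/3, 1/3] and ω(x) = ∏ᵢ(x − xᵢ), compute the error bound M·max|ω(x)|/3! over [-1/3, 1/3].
8*sqrt(3)*cosh(2/15)/91125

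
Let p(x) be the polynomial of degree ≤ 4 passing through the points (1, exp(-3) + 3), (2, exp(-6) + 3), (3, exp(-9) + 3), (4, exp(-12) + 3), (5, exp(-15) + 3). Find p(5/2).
(-5*exp(12) - 20*exp(3) + 3 + 90*exp(6) + 60*exp(9) + 384*exp(15))*exp(-15)/128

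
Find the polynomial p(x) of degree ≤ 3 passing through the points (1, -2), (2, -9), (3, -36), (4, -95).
-2*x**3 + 2*x**2 + x - 3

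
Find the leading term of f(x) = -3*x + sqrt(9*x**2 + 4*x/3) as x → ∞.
2/9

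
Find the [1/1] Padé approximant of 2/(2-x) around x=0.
1/(1 - x/2)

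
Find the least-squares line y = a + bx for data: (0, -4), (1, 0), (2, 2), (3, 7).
a = -4, b = 7/2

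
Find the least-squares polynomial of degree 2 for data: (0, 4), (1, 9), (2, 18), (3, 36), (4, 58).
29/7 + (17/14)x + (43/14)x²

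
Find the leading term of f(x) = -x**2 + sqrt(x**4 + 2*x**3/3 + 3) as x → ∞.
x/3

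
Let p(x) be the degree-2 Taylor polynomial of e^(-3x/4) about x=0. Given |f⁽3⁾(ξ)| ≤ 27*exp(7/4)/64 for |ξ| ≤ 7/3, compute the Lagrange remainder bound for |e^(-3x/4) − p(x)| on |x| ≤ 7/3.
343*exp(7/4)/384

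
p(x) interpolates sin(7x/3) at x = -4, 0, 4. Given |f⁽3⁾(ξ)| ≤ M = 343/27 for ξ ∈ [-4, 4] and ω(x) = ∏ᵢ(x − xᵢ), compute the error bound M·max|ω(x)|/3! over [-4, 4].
21952*sqrt(3)/729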